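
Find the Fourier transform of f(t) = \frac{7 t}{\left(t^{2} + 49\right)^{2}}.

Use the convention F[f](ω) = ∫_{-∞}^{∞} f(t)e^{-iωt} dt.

F(ω) = - \frac{i \pi \omega e^{- 7 \left|{\omega}\right|}}{2}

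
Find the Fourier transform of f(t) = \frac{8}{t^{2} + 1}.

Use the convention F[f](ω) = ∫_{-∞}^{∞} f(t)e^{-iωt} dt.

F(ω) = 8 \pi e^{- \left|{\omega}\right|}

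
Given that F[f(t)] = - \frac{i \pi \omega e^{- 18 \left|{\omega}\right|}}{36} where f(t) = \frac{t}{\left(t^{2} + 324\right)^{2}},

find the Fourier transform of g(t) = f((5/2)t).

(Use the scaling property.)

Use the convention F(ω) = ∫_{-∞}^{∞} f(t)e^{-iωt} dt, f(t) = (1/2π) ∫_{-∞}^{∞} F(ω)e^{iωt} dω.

F[g](ω) = - \frac{i \pi \omega e^{- \frac{36 \left|{\omega}\right|}{5}}}{225}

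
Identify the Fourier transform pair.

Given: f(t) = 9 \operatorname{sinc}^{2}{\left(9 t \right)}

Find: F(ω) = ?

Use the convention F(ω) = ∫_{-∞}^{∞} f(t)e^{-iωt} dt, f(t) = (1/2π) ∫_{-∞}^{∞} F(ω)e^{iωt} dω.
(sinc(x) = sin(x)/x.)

F(ω) = \begin{cases} \frac{\pi \left(18 - \left|{\omega}\right|\right)}{18} & \text{for}\: \omega > -18 \wedge \omega < 18 \\0 & \text{otherwise} \end{cases}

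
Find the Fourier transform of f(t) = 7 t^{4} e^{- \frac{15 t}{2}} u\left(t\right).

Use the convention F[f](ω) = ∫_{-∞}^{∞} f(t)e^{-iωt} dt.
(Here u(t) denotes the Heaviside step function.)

F(ω) = \frac{5376}{\left(2 i \omega + 15\right)^{5}}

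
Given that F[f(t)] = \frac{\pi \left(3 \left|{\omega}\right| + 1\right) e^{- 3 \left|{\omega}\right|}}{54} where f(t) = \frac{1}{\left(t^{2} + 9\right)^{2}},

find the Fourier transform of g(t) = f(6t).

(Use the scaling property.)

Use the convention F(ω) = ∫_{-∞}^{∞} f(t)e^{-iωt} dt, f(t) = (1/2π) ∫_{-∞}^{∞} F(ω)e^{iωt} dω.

F[g](ω) = \frac{\pi \left(\left|{\omega}\right| + 2\right) e^{- \frac{\left|{\omega}\right|}{2}}}{648}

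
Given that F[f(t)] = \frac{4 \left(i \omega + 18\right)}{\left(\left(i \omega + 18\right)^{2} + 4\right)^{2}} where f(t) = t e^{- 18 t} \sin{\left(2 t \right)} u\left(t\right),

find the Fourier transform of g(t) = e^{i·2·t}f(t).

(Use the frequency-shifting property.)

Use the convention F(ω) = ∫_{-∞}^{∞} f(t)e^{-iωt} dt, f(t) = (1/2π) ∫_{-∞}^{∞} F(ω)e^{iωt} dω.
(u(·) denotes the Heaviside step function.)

F[g](ω) = \frac{4 \left(i \left(\omega - 2\right) + 18\right)}{\left(\left(i \left(\omega - 2\right) + 18\right)^{2} + 4\right)^{2}}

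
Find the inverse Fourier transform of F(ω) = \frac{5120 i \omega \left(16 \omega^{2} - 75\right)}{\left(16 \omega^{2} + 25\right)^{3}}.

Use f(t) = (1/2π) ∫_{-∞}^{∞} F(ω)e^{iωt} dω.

f(t) = 5 t e^{- \frac{5 \left|{t}\right|}{4}} \left|{t}\right|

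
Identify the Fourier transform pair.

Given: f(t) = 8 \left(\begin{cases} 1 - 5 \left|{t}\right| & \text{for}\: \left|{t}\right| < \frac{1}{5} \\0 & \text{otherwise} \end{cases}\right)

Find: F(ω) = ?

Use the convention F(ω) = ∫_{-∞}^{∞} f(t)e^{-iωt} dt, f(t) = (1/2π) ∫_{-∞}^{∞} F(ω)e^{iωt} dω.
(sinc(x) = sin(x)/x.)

F(ω) = \frac{8 \operatorname{sinc}^{2}{\left(\frac{\omega}{10} \right)}}{5}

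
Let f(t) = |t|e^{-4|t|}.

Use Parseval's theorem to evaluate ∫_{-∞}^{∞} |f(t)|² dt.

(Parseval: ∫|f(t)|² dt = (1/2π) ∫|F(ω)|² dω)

∫|f(t)|² dt = \frac{1}{128}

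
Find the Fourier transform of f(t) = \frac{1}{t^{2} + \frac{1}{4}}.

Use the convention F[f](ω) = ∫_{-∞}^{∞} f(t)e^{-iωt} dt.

F(ω) = 2 \pi e^{- \frac{\left|{\omega}\right|}{2}}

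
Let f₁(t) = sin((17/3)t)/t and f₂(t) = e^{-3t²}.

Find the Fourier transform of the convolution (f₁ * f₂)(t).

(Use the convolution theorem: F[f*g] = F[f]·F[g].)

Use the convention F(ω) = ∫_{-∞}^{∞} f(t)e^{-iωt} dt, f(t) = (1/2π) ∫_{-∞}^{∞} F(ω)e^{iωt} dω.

F[f₁*f₂](ω) = \begin{cases} \frac{\sqrt{3} \pi^{\frac{3}{2}} e^{- \frac{\omega^{2}}{12}}}{3} & \text{for}\: \omega > - \frac{17}{3} \wedge \omega < \frac{17}{3} \\0 & \text{otherwise} \end{cases}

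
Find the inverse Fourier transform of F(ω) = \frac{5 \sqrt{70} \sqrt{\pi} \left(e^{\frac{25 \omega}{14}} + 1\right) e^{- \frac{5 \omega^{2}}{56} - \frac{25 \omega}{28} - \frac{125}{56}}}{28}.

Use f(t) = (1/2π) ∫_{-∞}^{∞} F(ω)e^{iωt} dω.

f(t) = 5 e^{- \frac{14 t^{2}}{5}} \cos{\left(5 t \right)}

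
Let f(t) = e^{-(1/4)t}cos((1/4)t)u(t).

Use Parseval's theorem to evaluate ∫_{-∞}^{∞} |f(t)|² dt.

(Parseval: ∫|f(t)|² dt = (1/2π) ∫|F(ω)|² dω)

∫|f(t)|² dt = \frac{3}{2}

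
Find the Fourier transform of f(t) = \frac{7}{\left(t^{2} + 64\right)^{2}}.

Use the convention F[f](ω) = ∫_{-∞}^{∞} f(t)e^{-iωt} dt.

F(ω) = \frac{7 \pi \left(8 \left|{\omega}\right| + 1\right) e^{- 8 \left|{\omega}\right|}}{1024}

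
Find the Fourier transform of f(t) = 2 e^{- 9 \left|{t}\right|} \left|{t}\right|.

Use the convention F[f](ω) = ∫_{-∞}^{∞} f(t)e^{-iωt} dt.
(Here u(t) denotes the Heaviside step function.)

F(ω) = \frac{4 \left(81 - \omega^{2}\right)}{\left(\omega^{2} + 81\right)^{2}}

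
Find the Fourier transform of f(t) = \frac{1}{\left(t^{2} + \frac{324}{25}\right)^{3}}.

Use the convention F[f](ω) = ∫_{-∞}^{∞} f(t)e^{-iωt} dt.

F(ω) = \frac{125 \pi \left(108 \omega^{2} + 90 \left|{\omega}\right| + 25\right) e^{- \frac{18 \left|{\omega}\right|}{5}}}{5038848}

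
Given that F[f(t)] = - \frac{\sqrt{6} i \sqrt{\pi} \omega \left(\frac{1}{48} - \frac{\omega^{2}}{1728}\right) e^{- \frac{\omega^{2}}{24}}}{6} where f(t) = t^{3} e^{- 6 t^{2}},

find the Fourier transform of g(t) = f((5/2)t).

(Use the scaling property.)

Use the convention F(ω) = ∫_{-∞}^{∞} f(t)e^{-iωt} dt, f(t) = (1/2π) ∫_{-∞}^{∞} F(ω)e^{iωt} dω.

F[g](ω) = \frac{\sqrt{6} i \sqrt{\pi} \omega \left(\omega^{2} - 225\right) e^{- \frac{\omega^{2}}{150}}}{405000}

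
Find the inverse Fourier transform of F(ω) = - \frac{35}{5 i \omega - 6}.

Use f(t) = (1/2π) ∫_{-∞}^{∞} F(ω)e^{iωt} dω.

f(t) = 7 e^{\frac{6 t}{5}} u\left(- t\right)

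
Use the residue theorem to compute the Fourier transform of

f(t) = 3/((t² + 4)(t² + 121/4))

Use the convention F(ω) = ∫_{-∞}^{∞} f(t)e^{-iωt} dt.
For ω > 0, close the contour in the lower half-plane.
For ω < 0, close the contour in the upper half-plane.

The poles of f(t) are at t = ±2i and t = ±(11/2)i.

Let g(z) = f(z)e^{-iωz}; for large |z| the factor e^{-iωz} decays in the lower half-plane when ω > 0 and in the upper half-plane when ω < 0.

Case ω > 0 (lower half-plane, clockwise contour ⇒ F(ω) = -2πi·ΣRes):
  Res_{z = - 2 i} g(z) = \frac{i e^{- 2 \omega}}{35}
  Res_{z = - \frac{11 i}{2}} g(z) = - \frac{4 i e^{- \frac{11 \omega}{2}}}{385}
  F(ω) = -2πi·ΣRes = \frac{2 \pi e^{- 2 \omega}}{35} - \frac{8 \pi e^{- \frac{11 \omega}{2}}}{385}

Case ω < 0 (upper half-plane, counterclockwise contour ⇒ F(ω) = +2πi·ΣRes):
  Res_{z = 2 i} g(z) = - \frac{i e^{2 \omega}}{35}
  Res_{z = \frac{11 i}{2}} g(z) = \frac{4 i e^{\frac{11 \omega}{2}}}{385}
  F(ω) = 2πi·ΣRes = \frac{2 \pi \left(- 4 e^{\frac{11 \omega}{2}} + 11 e^{2 \omega}\right)}{385}

Both cases combine into a single formula in |ω|:

F(ω) = \frac{2 \pi e^{- 2 \left|{\omega}\right|}}{35} - \frac{8 \pi e^{- \frac{11 \left|{\omega}\right|}{2}}}{385}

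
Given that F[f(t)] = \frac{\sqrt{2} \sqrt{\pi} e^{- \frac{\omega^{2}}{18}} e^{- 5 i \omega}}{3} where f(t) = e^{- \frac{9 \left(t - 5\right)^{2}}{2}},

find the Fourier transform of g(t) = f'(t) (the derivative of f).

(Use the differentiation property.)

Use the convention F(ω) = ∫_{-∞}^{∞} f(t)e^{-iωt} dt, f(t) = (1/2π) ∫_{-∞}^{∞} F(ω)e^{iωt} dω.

F[g](ω) = \frac{\sqrt{2} i \sqrt{\pi} \omega e^{- \frac{\omega \left(\omega + 90 i\right)}{18}}}{3}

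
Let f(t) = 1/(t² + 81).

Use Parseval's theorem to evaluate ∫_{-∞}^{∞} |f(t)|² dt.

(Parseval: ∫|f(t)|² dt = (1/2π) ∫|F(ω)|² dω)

∫|f(t)|² dt = \frac{\pi}{1458}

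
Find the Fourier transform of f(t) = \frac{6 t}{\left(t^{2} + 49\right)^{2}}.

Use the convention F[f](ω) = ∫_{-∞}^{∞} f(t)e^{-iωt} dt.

F(ω) = - \frac{3 i \pi \omega e^{- 7 \left|{\omega}\right|}}{7}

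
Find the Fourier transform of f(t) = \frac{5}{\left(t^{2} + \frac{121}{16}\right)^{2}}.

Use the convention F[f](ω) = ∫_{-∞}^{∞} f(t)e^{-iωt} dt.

F(ω) = \frac{40 \pi \left(11 \left|{\omega}\right| + 4\right) e^{- \frac{11 \left|{\omega}\right|}{4}}}{1331}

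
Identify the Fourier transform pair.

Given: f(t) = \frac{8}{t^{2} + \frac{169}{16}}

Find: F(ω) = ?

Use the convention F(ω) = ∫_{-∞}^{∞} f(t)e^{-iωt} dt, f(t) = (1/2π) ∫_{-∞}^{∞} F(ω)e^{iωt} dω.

F(ω) = \frac{32 \pi e^{- \frac{13 \left|{\omega}\right|}{4}}}{13}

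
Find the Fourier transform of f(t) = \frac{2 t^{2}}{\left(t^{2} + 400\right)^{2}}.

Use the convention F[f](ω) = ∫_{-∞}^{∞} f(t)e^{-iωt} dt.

F(ω) = \frac{\pi \left(1 - 20 \left|{\omega}\right|\right) e^{- 20 \left|{\omega}\right|}}{20}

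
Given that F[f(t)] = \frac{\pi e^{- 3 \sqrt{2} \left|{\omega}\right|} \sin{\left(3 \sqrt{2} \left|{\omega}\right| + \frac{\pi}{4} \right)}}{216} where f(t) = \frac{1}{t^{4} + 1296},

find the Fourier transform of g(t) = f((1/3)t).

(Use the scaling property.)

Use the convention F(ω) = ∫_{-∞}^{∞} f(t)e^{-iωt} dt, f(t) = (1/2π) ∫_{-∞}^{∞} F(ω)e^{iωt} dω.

F[g](ω) = \frac{\pi e^{- 9 \sqrt{2} \left|{\omega}\right|} \sin{\left(9 \sqrt{2} \left|{\omega}\right| + \frac{\pi}{4} \right)}}{72}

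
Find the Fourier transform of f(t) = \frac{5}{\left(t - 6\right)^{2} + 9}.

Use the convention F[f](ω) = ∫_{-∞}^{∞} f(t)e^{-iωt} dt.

F(ω) = \frac{5 \pi e^{- 6 i \omega - 3 \left|{\omega}\right|}}{3}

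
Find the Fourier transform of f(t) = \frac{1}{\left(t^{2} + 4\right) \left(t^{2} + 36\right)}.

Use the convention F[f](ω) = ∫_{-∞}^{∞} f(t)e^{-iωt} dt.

F(ω) = \frac{\pi \left(3 e^{4 \left|{\omega}\right|} - 1\right) e^{- 6 \left|{\omega}\right|}}{192}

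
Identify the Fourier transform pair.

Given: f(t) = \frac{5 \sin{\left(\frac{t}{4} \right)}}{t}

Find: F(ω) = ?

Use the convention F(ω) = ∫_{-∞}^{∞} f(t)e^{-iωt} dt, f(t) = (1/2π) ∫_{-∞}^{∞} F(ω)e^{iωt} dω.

F(ω) = \begin{cases} 5 \pi & \text{for}\: \omega > - \frac{1}{4} \wedge \omega < \frac{1}{4} \\0 & \text{otherwise} \end{cases}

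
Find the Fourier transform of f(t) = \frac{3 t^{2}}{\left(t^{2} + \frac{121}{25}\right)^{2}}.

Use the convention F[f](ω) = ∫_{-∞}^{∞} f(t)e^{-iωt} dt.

F(ω) = \frac{3 \pi \left(5 - 11 \left|{\omega}\right|\right) e^{- \frac{11 \left|{\omega}\right|}{5}}}{22}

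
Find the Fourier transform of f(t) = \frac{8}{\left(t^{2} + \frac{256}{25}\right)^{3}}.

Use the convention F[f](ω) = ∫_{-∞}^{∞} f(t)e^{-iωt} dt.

F(ω) = \frac{125 \pi \left(256 \omega^{2} + 240 \left|{\omega}\right| + 75\right) e^{- \frac{16 \left|{\omega}\right|}{5}}}{1048576}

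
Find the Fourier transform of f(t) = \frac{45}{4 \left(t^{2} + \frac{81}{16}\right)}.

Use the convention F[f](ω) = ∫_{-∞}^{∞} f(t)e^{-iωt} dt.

F(ω) = 5 \pi e^{- \frac{9 \left|{\omega}\right|}{4}}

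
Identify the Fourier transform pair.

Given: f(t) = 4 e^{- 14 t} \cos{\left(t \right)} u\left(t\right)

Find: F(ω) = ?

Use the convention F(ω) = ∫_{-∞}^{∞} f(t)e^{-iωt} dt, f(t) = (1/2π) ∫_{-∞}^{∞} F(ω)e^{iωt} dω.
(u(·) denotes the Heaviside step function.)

F(ω) = \frac{4 \left(i \omega + 14\right)}{\left(i \omega + 14\right)^{2} + 1}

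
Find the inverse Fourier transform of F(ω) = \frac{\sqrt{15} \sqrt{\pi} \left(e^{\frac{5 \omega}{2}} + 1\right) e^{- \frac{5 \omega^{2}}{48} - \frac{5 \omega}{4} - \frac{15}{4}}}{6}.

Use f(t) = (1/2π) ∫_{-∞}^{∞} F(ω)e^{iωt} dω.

f(t) = 2 e^{- \frac{12 t^{2}}{5}} \cos{\left(6 t \right)}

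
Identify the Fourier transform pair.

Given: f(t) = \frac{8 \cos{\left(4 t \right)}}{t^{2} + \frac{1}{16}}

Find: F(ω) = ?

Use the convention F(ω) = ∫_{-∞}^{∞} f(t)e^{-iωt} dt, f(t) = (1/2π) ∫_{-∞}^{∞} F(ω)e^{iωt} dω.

F(ω) = 16 \pi e^{- \frac{\left|{\omega + 4}\right|}{4}} + 16 \pi e^{- \frac{\left|{\omega - 4}\right|}{4}}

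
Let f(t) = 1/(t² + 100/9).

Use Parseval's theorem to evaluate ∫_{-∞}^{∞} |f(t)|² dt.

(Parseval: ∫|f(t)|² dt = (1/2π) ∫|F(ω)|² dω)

∫|f(t)|² dt = \frac{27 \pi}{2000}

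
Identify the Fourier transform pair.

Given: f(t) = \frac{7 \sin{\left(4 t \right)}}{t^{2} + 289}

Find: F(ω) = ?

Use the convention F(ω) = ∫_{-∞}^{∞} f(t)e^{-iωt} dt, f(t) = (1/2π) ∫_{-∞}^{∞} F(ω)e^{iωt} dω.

F(ω) = \frac{7 i \pi e^{- 17 \left|{\omega + 4}\right|}}{34} - \frac{7 i \pi e^{- 17 \left|{\omega - 4}\right|}}{34}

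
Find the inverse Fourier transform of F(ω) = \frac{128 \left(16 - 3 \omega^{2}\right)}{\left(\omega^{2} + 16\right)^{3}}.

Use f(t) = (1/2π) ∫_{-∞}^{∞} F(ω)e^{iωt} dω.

f(t) = 8 t^{2} e^{- 4 \left|{t}\right|}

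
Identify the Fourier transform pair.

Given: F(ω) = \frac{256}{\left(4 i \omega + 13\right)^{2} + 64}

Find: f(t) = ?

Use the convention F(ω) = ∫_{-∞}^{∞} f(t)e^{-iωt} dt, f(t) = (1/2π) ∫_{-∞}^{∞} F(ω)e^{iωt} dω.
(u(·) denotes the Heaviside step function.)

f(t) = 8 e^{- \frac{13 t}{4}} \sin{\left(2 t \right)} u\left(t\right)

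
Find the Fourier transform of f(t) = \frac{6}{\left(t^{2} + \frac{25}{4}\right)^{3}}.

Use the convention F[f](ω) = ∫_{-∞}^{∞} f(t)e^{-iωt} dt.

F(ω) = \frac{6 \pi \left(25 \omega^{2} + 30 \left|{\omega}\right| + 12\right) e^{- \frac{5 \left|{\omega}\right|}{2}}}{3125}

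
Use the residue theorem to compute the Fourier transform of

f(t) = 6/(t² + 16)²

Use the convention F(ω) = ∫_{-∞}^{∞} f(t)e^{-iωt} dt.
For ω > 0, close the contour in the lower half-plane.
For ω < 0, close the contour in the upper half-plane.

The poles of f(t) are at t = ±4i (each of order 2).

Let g(z) = f(z)e^{-iωz}; for large |z| the factor e^{-iωz} decays in the lower half-plane when ω > 0 and in the upper half-plane when ω < 0.

Case ω > 0 (lower half-plane, clockwise contour ⇒ F(ω) = -2πi·ΣRes):
  Res_{z = - 4 i} g(z) = \frac{3 i \left(4 \omega + 1\right) e^{- 4 \omega}}{128} (pole of order 2)
  F(ω) = -2πi·ΣRes = \frac{3 \pi \left(4 \omega + 1\right) e^{- 4 \omega}}{64}

Case ω < 0 (upper half-plane, counterclockwise contour ⇒ F(ω) = +2πi·ΣRes):
  Res_{z = 4 i} g(z) = \frac{3 i \left(4 \omega - 1\right) e^{4 \omega}}{128} (pole of order 2)
  F(ω) = 2πi·ΣRes = \frac{3 \pi \left(1 - 4 \omega\right) e^{4 \omega}}{64}

Both cases combine into a single formula in |ω|:

F(ω) = \frac{3 \pi \left(4 \left|{\omega}\right| + 1\right) e^{- 4 \left|{\omega}\right|}}{64}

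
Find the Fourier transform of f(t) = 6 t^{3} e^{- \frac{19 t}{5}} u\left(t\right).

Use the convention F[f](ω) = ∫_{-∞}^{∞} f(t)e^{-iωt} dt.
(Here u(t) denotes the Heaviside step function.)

F(ω) = \frac{22500}{\left(5 i \omega + 19\right)^{4}}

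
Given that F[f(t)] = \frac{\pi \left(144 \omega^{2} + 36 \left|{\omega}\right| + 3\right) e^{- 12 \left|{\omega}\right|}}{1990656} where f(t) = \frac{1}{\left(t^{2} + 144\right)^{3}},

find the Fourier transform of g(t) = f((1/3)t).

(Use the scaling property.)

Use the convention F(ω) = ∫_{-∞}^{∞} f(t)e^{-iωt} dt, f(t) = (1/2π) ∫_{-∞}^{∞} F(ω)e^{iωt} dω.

F[g](ω) = \frac{\pi \left(432 \omega^{2} + 36 \left|{\omega}\right| + 1\right) e^{- 36 \left|{\omega}\right|}}{221184}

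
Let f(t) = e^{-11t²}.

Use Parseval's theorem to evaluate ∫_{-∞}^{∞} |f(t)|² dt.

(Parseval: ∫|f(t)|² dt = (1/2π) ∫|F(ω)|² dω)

∫|f(t)|² dt = \frac{\sqrt{22} \sqrt{\pi}}{22}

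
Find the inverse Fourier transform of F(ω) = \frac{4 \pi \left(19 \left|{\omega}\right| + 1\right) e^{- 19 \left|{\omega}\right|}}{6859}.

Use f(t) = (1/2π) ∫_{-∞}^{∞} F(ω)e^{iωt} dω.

f(t) = \frac{8}{\left(t^{2} + 361\right)^{2}}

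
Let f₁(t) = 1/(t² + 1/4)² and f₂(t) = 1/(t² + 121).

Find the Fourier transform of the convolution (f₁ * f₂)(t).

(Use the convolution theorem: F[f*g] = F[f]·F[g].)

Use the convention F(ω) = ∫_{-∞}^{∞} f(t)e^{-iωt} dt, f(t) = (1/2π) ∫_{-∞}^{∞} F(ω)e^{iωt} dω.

F[f₁*f₂](ω) = \frac{2 \pi^{2} \left(\left|{\omega}\right| + 2\right) e^{- \frac{23 \left|{\omega}\right|}{2}}}{11}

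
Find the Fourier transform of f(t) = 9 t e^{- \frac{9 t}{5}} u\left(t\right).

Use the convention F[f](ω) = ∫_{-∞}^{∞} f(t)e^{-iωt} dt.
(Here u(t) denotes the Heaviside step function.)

F(ω) = \frac{225}{\left(5 i \omega + 9\right)^{2}}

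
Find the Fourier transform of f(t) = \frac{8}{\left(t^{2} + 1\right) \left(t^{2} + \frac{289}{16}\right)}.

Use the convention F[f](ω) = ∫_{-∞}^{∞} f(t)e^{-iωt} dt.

F(ω) = \frac{128 \pi e^{- \left|{\omega}\right|}}{273} - \frac{512 \pi e^{- \frac{17 \left|{\omega}\right|}{4}}}{4641}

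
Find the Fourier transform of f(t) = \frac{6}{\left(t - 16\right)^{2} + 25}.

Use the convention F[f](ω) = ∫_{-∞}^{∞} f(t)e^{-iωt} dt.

F(ω) = \frac{6 \pi e^{- 16 i \omega - 5 \left|{\omega}\right|}}{5}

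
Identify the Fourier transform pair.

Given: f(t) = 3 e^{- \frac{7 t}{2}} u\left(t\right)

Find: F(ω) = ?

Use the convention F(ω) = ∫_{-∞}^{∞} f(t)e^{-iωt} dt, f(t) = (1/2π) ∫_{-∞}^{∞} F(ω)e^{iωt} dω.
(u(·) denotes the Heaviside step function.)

F(ω) = \frac{6}{2 i \omega + 7}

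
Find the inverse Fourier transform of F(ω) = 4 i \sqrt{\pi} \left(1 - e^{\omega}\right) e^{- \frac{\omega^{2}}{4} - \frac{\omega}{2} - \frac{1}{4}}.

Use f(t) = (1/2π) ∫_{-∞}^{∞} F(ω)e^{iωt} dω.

f(t) = 8 e^{- t^{2}} \sin{\left(t \right)}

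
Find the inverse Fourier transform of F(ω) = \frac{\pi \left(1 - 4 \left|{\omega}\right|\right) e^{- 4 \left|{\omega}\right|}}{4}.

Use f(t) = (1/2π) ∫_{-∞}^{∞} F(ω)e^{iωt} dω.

f(t) = \frac{2 t^{2}}{\left(t^{2} + 16\right)^{2}}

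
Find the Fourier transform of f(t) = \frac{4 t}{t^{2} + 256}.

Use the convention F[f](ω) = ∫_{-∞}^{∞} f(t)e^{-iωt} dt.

F(ω) = - 4 i \pi e^{- 16 \left|{\omega}\right|} \operatorname{sign}{\left(\omega \right)}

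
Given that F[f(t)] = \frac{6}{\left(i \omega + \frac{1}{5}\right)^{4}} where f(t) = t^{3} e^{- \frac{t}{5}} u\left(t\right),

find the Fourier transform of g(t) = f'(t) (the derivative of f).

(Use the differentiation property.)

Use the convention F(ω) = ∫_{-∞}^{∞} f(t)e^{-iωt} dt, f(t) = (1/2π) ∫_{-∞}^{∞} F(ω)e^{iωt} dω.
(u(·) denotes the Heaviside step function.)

F[g](ω) = \frac{3750 i \omega}{\left(5 i \omega + 1\right)^{4}}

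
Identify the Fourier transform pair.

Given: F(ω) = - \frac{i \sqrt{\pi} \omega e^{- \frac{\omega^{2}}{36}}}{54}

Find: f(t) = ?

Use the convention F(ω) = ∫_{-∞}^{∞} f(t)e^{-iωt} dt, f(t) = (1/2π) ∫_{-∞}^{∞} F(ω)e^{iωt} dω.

f(t) = t e^{- 9 t^{2}}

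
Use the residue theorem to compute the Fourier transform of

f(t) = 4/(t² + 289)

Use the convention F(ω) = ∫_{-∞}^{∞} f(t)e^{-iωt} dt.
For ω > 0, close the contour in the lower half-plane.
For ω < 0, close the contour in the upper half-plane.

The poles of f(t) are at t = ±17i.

Let g(z) = f(z)e^{-iωz}; for large |z| the factor e^{-iωz} decays in the lower half-plane when ω > 0 and in the upper half-plane when ω < 0.

Case ω > 0 (lower half-plane, clockwise contour ⇒ F(ω) = -2πi·ΣRes):
  Res_{z = - 17 i} g(z) = \frac{2 i e^{- 17 \omega}}{17}
  F(ω) = -2πi·ΣRes = \frac{4 \pi e^{- 17 \omega}}{17}

Case ω < 0 (upper half-plane, counterclockwise contour ⇒ F(ω) = +2πi·ΣRes):
  Res_{z = 17 i} g(z) = - \frac{2 i e^{17 \omega}}{17}
  F(ω) = 2πi·ΣRes = \frac{4 \pi e^{17 \omega}}{17}

Both cases combine into a single formula in |ω|:

F(ω) = \frac{4 \pi e^{- 17 \left|{\omega}\right|}}{17}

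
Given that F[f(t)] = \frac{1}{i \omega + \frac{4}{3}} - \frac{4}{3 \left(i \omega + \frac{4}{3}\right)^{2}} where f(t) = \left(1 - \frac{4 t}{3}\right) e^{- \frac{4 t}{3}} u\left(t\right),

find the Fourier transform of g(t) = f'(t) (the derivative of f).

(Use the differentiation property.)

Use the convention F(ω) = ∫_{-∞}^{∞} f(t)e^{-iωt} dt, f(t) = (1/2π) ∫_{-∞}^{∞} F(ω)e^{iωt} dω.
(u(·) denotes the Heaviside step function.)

F[g](ω) = \frac{9 \omega^{2}}{9 \omega^{2} - 24 i \omega - 16}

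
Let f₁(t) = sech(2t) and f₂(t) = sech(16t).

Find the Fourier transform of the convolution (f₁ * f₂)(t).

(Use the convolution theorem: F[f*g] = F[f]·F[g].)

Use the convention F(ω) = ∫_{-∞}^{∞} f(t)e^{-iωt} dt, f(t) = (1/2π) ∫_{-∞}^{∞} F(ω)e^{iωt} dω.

F[f₁*f₂](ω) = \frac{\pi^{2}}{32 \cosh{\left(\frac{\pi \omega}{32} \right)} \cosh{\left(\frac{\pi \omega}{4} \right)}}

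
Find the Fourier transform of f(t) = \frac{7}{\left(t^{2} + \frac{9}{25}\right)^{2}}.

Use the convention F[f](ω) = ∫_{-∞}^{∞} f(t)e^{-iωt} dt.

F(ω) = \frac{175 \pi \left(3 \left|{\omega}\right| + 5\right) e^{- \frac{3 \left|{\omega}\right|}{5}}}{54}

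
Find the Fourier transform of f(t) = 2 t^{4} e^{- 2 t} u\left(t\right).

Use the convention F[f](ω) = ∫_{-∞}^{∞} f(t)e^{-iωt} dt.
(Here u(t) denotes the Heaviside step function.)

F(ω) = \frac{48}{\left(i \omega + 2\right)^{5}}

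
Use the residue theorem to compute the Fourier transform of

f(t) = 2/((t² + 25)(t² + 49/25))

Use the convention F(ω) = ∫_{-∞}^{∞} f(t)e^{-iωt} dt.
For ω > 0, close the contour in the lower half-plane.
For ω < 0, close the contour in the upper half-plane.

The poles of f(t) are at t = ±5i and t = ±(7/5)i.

Let g(z) = f(z)e^{-iωz}; for large |z| the factor e^{-iωz} decays in the lower half-plane when ω > 0 and in the upper half-plane when ω < 0.

Case ω > 0 (lower half-plane, clockwise contour ⇒ F(ω) = -2πi·ΣRes):
  Res_{z = - 5 i} g(z) = - \frac{5 i e^{- 5 \omega}}{576}
  Res_{z = - \frac{7 i}{5}} g(z) = \frac{125 i e^{- \frac{7 \omega}{5}}}{4032}
  F(ω) = -2πi·ΣRes = - \frac{5 \pi e^{- 5 \omega}}{288} + \frac{125 \pi e^{- \frac{7 \omega}{5}}}{2016}

Case ω < 0 (upper half-plane, counterclockwise contour ⇒ F(ω) = +2πi·ΣRes):
  Res_{z = 5 i} g(z) = \frac{5 i e^{5 \omega}}{576}
  Res_{z = \frac{7 i}{5}} g(z) = - \frac{125 i e^{\frac{7 \omega}{5}}}{4032}
  F(ω) = 2πi·ΣRes = \frac{5 \pi \left(25 e^{\frac{7 \omega}{5}} - 7 e^{5 \omega}\right)}{2016}

Both cases combine into a single formula in |ω|:

F(ω) = - \frac{5 \pi e^{- 5 \left|{\omega}\right|}}{288} + \frac{125 \pi e^{- \frac{7 \left|{\omega}\right|}{5}}}{2016}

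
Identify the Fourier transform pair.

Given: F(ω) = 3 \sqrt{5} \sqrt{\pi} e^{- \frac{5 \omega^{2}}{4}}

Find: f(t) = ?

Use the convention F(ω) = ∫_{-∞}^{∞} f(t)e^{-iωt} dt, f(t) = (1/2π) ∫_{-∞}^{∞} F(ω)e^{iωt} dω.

f(t) = 3 e^{- \frac{t^{2}}{5}}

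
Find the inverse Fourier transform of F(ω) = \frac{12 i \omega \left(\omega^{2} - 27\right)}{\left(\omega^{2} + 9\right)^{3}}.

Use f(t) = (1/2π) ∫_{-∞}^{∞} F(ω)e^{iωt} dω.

f(t) = 3 t e^{- 3 \left|{t}\right|} \left|{t}\right|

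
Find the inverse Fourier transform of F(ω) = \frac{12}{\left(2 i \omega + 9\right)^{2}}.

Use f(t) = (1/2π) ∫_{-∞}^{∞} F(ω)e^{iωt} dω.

f(t) = 3 t e^{- \frac{9 t}{2}} u\left(t\right)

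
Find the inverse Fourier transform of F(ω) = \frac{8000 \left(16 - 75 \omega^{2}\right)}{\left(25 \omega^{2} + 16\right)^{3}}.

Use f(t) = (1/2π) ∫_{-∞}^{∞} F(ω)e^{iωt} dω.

f(t) = 4 t^{2} e^{- \frac{4 \left|{t}\right|}{5}}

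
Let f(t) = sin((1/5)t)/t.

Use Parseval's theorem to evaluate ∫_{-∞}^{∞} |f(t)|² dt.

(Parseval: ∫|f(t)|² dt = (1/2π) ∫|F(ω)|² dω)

∫|f(t)|² dt = \frac{\pi}{5}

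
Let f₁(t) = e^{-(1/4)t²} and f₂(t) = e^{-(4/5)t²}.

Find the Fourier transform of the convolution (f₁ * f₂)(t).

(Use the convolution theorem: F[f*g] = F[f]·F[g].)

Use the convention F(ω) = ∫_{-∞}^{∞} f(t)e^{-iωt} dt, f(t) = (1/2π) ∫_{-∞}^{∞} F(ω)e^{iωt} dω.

F[f₁*f₂](ω) = \sqrt{5} \pi e^{- \frac{21 \omega^{2}}{16}}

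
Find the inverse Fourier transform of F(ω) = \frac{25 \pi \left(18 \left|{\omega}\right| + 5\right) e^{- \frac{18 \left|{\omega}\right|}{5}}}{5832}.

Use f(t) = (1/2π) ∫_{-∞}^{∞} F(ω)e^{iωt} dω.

f(t) = \frac{2}{\left(t^{2} + \frac{324}{25}\right)^{2}}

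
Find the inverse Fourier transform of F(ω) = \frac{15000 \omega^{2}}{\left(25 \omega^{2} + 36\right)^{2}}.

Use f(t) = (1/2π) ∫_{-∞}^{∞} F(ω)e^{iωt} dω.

f(t) = 5 \left(1 - \frac{6 \left|{t}\right|}{5}\right) e^{- \frac{6 \left|{t}\right|}{5}}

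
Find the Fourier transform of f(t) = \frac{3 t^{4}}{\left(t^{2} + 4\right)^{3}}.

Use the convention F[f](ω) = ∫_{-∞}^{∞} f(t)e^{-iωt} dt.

F(ω) = \frac{3 \pi \left(4 \omega^{2} - 10 \left|{\omega}\right| + 3\right) e^{- 2 \left|{\omega}\right|}}{16}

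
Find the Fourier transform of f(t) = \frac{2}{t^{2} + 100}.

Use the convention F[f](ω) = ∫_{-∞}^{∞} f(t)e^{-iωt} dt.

F(ω) = \frac{\pi e^{- 10 \left|{\omega}\right|}}{5}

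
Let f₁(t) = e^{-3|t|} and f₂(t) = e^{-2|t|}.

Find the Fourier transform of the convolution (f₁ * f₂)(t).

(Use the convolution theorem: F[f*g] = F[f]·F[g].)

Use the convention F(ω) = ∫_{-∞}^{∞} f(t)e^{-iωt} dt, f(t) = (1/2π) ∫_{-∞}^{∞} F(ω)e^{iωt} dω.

F[f₁*f₂](ω) = \frac{24}{\left(\omega^{2} + 4\right) \left(\omega^{2} + 9\right)}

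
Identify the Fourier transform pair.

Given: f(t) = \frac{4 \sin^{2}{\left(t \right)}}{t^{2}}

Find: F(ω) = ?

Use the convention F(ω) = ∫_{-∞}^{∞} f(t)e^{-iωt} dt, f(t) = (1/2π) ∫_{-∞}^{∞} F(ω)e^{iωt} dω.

F(ω) = \begin{cases} 2 \pi \left(2 - \left|{\omega}\right|\right) & \text{for}\: \omega > -2 \wedge \omega < 2 \\0 & \text{otherwise} \end{cases}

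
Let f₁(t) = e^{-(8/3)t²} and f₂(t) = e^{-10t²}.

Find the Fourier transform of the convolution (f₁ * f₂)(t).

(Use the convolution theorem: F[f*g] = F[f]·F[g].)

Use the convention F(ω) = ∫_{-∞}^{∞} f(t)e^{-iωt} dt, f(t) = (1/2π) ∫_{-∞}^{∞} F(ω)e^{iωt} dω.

F[f₁*f₂](ω) = \frac{\sqrt{15} \pi e^{- \frac{19 \omega^{2}}{160}}}{20}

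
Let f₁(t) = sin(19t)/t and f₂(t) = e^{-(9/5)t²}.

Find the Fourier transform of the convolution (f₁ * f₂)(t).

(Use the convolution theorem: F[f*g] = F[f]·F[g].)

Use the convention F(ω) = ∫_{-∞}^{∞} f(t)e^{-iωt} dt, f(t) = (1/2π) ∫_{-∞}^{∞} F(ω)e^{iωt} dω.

F[f₁*f₂](ω) = \begin{cases} \frac{\sqrt{5} \pi^{\frac{3}{2}} e^{- \frac{5 \omega^{2}}{36}}}{3} & \text{for}\: \omega > -19 \wedge \omega < 19 \\0 & \text{otherwise} \end{cases}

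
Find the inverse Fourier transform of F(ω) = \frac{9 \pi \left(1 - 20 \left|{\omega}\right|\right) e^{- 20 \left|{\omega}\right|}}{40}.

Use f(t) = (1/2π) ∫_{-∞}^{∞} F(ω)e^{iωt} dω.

f(t) = \frac{9 t^{2}}{\left(t^{2} + 400\right)^{2}}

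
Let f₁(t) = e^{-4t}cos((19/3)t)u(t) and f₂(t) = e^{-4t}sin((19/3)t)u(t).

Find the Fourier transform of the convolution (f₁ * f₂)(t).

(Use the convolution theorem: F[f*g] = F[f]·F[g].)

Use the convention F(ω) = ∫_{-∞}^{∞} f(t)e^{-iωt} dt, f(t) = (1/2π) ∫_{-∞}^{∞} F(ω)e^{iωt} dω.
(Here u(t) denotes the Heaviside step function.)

F[f₁*f₂](ω) = \frac{513 \left(i \omega + 4\right)}{\left(9 \left(i \omega + 4\right)^{2} + 361\right)^{2}}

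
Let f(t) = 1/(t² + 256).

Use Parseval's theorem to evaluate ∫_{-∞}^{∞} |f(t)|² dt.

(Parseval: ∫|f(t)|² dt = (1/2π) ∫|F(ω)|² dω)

∫|f(t)|² dt = \frac{\pi}{8192}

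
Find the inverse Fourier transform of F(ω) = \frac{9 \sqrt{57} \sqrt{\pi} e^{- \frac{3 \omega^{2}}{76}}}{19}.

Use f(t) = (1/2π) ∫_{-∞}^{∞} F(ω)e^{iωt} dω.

f(t) = 9 e^{- \frac{19 t^{2}}{3}}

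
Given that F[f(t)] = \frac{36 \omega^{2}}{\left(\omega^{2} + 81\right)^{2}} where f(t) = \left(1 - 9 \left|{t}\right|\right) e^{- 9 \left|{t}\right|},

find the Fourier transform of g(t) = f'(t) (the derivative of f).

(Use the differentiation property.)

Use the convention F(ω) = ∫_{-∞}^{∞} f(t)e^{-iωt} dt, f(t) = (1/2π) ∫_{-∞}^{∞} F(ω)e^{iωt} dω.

F[g](ω) = \frac{36 i \omega^{3}}{\left(\omega^{2} + 81\right)^{2}}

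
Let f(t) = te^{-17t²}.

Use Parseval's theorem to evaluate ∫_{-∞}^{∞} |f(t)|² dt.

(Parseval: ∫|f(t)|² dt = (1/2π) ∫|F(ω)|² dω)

∫|f(t)|² dt = \frac{\sqrt{34} \sqrt{\pi}}{2312}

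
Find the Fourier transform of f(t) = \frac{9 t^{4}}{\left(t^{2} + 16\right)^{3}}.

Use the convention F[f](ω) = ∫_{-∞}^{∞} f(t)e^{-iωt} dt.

F(ω) = \frac{9 \pi \left(16 \omega^{2} - 20 \left|{\omega}\right| + 3\right) e^{- 4 \left|{\omega}\right|}}{32}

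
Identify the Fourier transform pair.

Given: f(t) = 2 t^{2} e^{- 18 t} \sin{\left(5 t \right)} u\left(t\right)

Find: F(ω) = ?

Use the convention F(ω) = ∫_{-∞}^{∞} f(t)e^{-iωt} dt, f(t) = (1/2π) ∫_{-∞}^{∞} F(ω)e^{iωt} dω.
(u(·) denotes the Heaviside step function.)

F(ω) = \frac{20 \left(3 \left(i \omega + 18\right)^{2} - 25\right)}{\left(\left(i \omega + 18\right)^{2} + 25\right)^{3}}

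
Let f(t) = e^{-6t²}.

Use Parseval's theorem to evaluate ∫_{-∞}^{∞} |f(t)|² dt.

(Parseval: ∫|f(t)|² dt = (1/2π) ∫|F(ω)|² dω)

∫|f(t)|² dt = \frac{\sqrt{3} \sqrt{\pi}}{6}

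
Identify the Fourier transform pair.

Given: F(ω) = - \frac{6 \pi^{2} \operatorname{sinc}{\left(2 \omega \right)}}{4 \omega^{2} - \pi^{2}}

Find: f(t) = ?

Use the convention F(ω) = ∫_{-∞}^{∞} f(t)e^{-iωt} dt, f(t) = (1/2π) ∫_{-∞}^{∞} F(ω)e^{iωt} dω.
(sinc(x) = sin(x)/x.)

f(t) = 3 \left(\begin{cases} \frac{\cos{\left(\frac{\pi t}{2} \right)}}{2} + \frac{1}{2} & \text{for}\: \left|{t}\right| < 2 \\0 & \text{otherwise} \end{cases}\right)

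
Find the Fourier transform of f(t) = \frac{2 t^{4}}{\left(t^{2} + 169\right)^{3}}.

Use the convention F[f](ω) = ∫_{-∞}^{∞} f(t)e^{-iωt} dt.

F(ω) = \frac{\pi \left(169 \omega^{2} - 65 \left|{\omega}\right| + 3\right) e^{- 13 \left|{\omega}\right|}}{52}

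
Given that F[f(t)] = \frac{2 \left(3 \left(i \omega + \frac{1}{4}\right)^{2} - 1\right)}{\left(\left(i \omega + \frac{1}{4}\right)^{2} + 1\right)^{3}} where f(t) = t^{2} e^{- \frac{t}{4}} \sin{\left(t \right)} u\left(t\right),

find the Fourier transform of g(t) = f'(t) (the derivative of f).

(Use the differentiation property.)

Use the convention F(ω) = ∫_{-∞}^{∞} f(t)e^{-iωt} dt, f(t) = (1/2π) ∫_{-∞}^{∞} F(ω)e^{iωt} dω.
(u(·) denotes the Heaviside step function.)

F[g](ω) = \frac{512 i \omega \left(3 \left(4 i \omega + 1\right)^{2} - 16\right)}{\left(\left(4 i \omega + 1\right)^{2} + 16\right)^{3}}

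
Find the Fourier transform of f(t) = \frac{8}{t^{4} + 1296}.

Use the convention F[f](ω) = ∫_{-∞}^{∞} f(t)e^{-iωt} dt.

F(ω) = \frac{\pi e^{- 3 \sqrt{2} \left|{\omega}\right|} \sin{\left(3 \sqrt{2} \left|{\omega}\right| + \frac{\pi}{4} \right)}}{27}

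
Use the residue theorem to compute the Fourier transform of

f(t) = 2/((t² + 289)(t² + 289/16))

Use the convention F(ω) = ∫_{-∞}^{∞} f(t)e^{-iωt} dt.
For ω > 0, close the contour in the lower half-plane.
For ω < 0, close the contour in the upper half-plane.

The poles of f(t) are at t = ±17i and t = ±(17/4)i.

Let g(z) = f(z)e^{-iωz}; for large |z| the factor e^{-iωz} decays in the lower half-plane when ω > 0 and in the upper half-plane when ω < 0.

Case ω > 0 (lower half-plane, clockwise contour ⇒ F(ω) = -2πi·ΣRes):
  Res_{z = - 17 i} g(z) = - \frac{16 i e^{- 17 \omega}}{73695}
  Res_{z = - \frac{17 i}{4}} g(z) = \frac{64 i e^{- \frac{17 \omega}{4}}}{73695}
  F(ω) = -2πi·ΣRes = - \frac{32 \pi e^{- 17 \omega}}{73695} + \frac{128 \pi e^{- \frac{17 \omega}{4}}}{73695}

Case ω < 0 (upper half-plane, counterclockwise contour ⇒ F(ω) = +2πi·ΣRes):
  Res_{z = 17 i} g(z) = \frac{16 i e^{17 \omega}}{73695}
  Res_{z = \frac{17 i}{4}} g(z) = - \frac{64 i e^{\frac{17 \omega}{4}}}{73695}
  F(ω) = 2πi·ΣRes = \frac{32 \pi \left(4 e^{\frac{17 \omega}{4}} - e^{17 \omega}\right)}{73695}

Both cases combine into a single formula in |ω|:

F(ω) = - \frac{32 \pi e^{- 17 \left|{\omega}\right|}}{73695} + \frac{128 \pi e^{- \frac{17 \left|{\omega}\right|}{4}}}{73695}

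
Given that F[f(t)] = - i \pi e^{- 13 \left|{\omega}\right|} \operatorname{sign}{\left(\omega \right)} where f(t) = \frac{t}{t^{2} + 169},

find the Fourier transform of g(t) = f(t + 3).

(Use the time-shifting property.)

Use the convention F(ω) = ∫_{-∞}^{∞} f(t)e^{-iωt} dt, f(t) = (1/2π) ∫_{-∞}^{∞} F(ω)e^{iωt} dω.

F[g](ω) = - i \pi e^{3 i \omega} e^{- 13 \left|{\omega}\right|} \operatorname{sign}{\left(\omega \right)}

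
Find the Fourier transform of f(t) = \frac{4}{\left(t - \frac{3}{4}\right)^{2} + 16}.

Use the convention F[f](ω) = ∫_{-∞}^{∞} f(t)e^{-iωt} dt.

F(ω) = \pi e^{- \frac{3 i \omega}{4} - 4 \left|{\omega}\right|}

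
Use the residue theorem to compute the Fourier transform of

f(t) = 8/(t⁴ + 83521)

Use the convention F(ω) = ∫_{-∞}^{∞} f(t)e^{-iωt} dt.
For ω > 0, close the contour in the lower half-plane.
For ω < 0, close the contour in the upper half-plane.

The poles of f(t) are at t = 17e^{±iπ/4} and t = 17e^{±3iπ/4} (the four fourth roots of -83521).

Let g(z) = f(z)e^{-iωz}; for large |z| the factor e^{-iωz} decays in the lower half-plane when ω > 0 and in the upper half-plane when ω < 0.

Case ω > 0 (lower half-plane, clockwise contour ⇒ F(ω) = -2πi·ΣRes):
  Res_{z = - \frac{17 \sqrt{2}}{2} - \frac{17 \sqrt{2} i}{2}} g(z) = \frac{\sqrt{2} \left(1 + i\right) e^{\frac{17 \sqrt{2} \omega \left(-1 + i\right)}{2}}}{4913}
  Res_{z = \frac{17 \sqrt{2}}{2} - \frac{17 \sqrt{2} i}{2}} g(z) = \frac{\sqrt{2} \left(-1 + i\right) e^{- \frac{17 \sqrt{2} \omega \left(1 + i\right)}{2}}}{4913}
  F(ω) = -2πi·ΣRes = \frac{2 \sqrt{2} \pi \left(\left(1 - i\right) e^{17 \sqrt{2} i \omega} + 1 + i\right) e^{- \frac{17 \sqrt{2} \omega \left(1 + i\right)}{2}}}{4913} = \frac{8 \pi e^{- \frac{17 \sqrt{2} \omega}{2}} \sin{\left(\frac{17 \sqrt{2} \omega}{2} + \frac{\pi}{4} \right)}}{4913}

Case ω < 0 (upper half-plane, counterclockwise contour ⇒ F(ω) = +2πi·ΣRes):
  Res_{z = \frac{17 \sqrt{2}}{2} + \frac{17 \sqrt{2} i}{2}} g(z) = - \frac{\sqrt{2} \left(1 + i\right) e^{\frac{17 \sqrt{2} \omega \left(1 - i\right)}{2}}}{4913}
  Res_{z = - \frac{17 \sqrt{2}}{2} + \frac{17 \sqrt{2} i}{2}} g(z) = \frac{\sqrt{2} \left(1 - i\right) e^{\frac{17 \sqrt{2} \omega \left(1 + i\right)}{2}}}{4913}
  F(ω) = 2πi·ΣRes = - \frac{2 \sqrt{2} i \pi \left(\left(1 + i\right) e^{\frac{17 \sqrt{2} \omega \left(1 - i\right)}{2}} - \left(1 - i\right) e^{\frac{17 \sqrt{2} \omega \left(1 + i\right)}{2}}\right)}{4913} = \frac{8 \pi e^{\frac{17 \sqrt{2} \omega}{2}} \cos{\left(\frac{17 \sqrt{2} \omega}{2} + \frac{\pi}{4} \right)}}{4913}

Both cases combine into a single formula in |ω|:

F(ω) = \frac{8 \pi e^{- \frac{17 \sqrt{2} \left|{\omega}\right|}{2}} \sin{\left(\frac{17 \sqrt{2} \left|{\omega}\right|}{2} + \frac{\pi}{4} \right)}}{4913}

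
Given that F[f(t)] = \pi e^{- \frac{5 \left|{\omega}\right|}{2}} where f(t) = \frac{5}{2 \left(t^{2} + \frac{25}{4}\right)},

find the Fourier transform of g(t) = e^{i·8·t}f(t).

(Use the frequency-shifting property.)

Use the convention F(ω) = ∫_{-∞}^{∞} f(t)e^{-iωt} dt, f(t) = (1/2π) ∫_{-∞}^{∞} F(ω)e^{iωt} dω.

F[g](ω) = \pi e^{- \frac{5 \left|{\omega - 8}\right|}{2}}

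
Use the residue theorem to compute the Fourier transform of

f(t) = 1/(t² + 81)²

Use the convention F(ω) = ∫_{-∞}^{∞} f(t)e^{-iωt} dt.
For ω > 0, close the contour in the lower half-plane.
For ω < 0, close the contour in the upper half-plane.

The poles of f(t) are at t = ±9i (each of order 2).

Let g(z) = f(z)e^{-iωz}; for large |z| the factor e^{-iωz} decays in the lower half-plane when ω > 0 and in the upper half-plane when ω < 0.

Case ω > 0 (lower half-plane, clockwise contour ⇒ F(ω) = -2πi·ΣRes):
  Res_{z = - 9 i} g(z) = \frac{i \left(9 \omega + 1\right) e^{- 9 \omega}}{2916} (pole of order 2)
  F(ω) = -2πi·ΣRes = \frac{\pi \left(9 \omega + 1\right) e^{- 9 \omega}}{1458}

Case ω < 0 (upper half-plane, counterclockwise contour ⇒ F(ω) = +2πi·ΣRes):
  Res_{z = 9 i} g(z) = \frac{i \left(9 \omega - 1\right) e^{9 \omega}}{2916} (pole of order 2)
  F(ω) = 2πi·ΣRes = \frac{\pi \left(1 - 9 \omega\right) e^{9 \omega}}{1458}

Both cases combine into a single formula in |ω|:

F(ω) = \frac{\pi \left(9 \left|{\omega}\right| + 1\right) e^{- 9 \left|{\omega}\right|}}{1458}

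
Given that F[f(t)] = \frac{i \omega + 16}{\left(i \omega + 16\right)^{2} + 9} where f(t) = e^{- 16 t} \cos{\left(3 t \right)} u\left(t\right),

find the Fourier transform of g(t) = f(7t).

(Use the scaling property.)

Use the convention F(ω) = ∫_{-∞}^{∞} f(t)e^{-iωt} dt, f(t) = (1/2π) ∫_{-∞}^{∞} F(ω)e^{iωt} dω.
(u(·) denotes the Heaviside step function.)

F[g](ω) = \frac{i \omega + 112}{\left(i \omega + 112\right)^{2} + 441}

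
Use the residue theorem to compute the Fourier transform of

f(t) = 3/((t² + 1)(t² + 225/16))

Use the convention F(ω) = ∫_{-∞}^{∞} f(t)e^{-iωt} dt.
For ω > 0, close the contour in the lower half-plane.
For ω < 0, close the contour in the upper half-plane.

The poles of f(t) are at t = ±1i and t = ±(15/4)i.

Let g(z) = f(z)e^{-iωz}; for large |z| the factor e^{-iωz} decays in the lower half-plane when ω > 0 and in the upper half-plane when ω < 0.

Case ω > 0 (lower half-plane, clockwise contour ⇒ F(ω) = -2πi·ΣRes):
  Res_{z = - i} g(z) = \frac{24 i e^{- \omega}}{209}
  Res_{z = - \frac{15 i}{4}} g(z) = - \frac{32 i e^{- \frac{15 \omega}{4}}}{1045}
  F(ω) = -2πi·ΣRes = \frac{48 \pi e^{- \omega}}{209} - \frac{64 \pi e^{- \frac{15 \omega}{4}}}{1045}

Case ω < 0 (upper half-plane, counterclockwise contour ⇒ F(ω) = +2πi·ΣRes):
  Res_{z = i} g(z) = - \frac{24 i e^{\omega}}{209}
  Res_{z = \frac{15 i}{4}} g(z) = \frac{32 i e^{\frac{15 \omega}{4}}}{1045}
  F(ω) = 2πi·ΣRes = \frac{16 \pi \left(- 4 e^{\frac{15 \omega}{4}} + 15 e^{\omega}\right)}{1045}

Both cases combine into a single formula in |ω|:

F(ω) = \frac{48 \pi e^{- \left|{\omega}\right|}}{209} - \frac{64 \pi e^{- \frac{15 \left|{\omega}\right|}{4}}}{1045}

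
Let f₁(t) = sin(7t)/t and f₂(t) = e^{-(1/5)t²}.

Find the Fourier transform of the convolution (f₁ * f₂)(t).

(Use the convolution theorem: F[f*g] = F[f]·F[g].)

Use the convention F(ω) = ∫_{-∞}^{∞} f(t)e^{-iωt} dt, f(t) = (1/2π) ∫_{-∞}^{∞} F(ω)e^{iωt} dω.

F[f₁*f₂](ω) = \begin{cases} \sqrt{5} \pi^{\frac{3}{2}} e^{- \frac{5 \omega^{2}}{4}} & \text{for}\: \omega > -7 \wedge \omega < 7 \\0 & \text{otherwise} \end{cases}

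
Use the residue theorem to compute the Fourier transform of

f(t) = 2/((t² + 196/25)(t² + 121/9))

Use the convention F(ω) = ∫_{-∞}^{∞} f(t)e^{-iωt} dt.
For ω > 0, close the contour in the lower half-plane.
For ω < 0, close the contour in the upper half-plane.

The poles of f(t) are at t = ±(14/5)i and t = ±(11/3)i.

Let g(z) = f(z)e^{-iωz}; for large |z| the factor e^{-iωz} decays in the lower half-plane when ω > 0 and in the upper half-plane when ω < 0.

Case ω > 0 (lower half-plane, clockwise contour ⇒ F(ω) = -2πi·ΣRes):
  Res_{z = - \frac{14 i}{5}} g(z) = \frac{1125 i e^{- \frac{14 \omega}{5}}}{17654}
  Res_{z = - \frac{11 i}{3}} g(z) = - \frac{675 i e^{- \frac{11 \omega}{3}}}{13871}
  F(ω) = -2πi·ΣRes = - \frac{1350 \pi e^{- \frac{11 \omega}{3}}}{13871} + \frac{1125 \pi e^{- \frac{14 \omega}{5}}}{8827}

Case ω < 0 (upper half-plane, counterclockwise contour ⇒ F(ω) = +2πi·ΣRes):
  Res_{z = \frac{14 i}{5}} g(z) = - \frac{1125 i e^{\frac{14 \omega}{5}}}{17654}
  Res_{z = \frac{11 i}{3}} g(z) = \frac{675 i e^{\frac{11 \omega}{3}}}{13871}
  F(ω) = 2πi·ΣRes = \frac{225 \pi \left(55 e^{\frac{14 \omega}{5}} - 42 e^{\frac{11 \omega}{3}}\right)}{97097}

Both cases combine into a single formula in |ω|:

F(ω) = - \frac{1350 \pi e^{- \frac{11 \left|{\omega}\right|}{3}}}{13871} + \frac{1125 \pi e^{- \frac{14 \left|{\omega}\right|}{5}}}{8827}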